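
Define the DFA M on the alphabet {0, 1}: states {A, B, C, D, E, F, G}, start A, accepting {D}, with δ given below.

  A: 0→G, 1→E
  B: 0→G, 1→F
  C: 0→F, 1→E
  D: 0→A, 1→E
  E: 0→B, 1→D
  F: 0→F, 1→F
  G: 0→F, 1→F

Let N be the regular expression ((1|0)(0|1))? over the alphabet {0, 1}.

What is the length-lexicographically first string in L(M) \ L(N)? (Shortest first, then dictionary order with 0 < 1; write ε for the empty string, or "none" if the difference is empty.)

The string 1111 is accepted by M but not by N.
No shorter string lies in the difference, and 1111 is the lexicographically first length-4 string in L(M) \ L(N).

1111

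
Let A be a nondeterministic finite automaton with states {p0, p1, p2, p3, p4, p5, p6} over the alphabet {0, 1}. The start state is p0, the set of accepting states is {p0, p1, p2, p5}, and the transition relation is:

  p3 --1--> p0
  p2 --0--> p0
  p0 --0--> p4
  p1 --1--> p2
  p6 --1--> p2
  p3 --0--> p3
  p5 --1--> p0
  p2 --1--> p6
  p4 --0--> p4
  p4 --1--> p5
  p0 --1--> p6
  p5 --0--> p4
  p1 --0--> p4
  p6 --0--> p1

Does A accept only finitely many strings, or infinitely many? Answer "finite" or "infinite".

infinite

State p4 is reachable from the start and can reach an accepting state, and it lies on the cycle p4 → p4.
Traversing that cycle any number of times yields accepted strings of unbounded length, so the language is infinite.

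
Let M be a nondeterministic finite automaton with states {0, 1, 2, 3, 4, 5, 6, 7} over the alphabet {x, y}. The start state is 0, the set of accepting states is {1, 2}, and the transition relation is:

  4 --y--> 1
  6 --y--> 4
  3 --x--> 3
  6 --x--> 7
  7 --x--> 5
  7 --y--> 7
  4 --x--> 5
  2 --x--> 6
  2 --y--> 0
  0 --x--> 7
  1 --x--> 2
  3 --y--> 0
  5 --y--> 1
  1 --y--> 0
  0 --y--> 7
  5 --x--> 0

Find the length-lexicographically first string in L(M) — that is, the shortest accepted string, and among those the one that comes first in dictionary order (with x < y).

A breadth-first search from 0 reaches an accepting state first via the path 0 → 7 → 5 → 1 on input xxy.
No string of length < 3 is accepted (BFS exhausts all shorter strings without reaching an accepting state), and xxy is the lexicographically least accepting string of length 3.

xxy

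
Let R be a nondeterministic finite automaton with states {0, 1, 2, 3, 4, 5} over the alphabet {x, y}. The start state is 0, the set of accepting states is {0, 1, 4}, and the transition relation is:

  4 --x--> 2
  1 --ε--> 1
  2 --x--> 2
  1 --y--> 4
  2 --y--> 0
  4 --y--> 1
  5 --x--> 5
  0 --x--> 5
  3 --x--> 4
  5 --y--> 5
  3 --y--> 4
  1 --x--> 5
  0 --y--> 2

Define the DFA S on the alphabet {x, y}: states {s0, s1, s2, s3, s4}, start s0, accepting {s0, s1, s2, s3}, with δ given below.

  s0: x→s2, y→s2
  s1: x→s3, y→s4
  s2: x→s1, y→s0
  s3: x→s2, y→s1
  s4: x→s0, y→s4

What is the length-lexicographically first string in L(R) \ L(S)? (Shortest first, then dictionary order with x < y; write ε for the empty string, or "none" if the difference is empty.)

yxy

The string yxy is accepted by R but not by S.
No shorter string lies in the difference, and yxy is the lexicographically first length-3 string in L(R) \ L(S).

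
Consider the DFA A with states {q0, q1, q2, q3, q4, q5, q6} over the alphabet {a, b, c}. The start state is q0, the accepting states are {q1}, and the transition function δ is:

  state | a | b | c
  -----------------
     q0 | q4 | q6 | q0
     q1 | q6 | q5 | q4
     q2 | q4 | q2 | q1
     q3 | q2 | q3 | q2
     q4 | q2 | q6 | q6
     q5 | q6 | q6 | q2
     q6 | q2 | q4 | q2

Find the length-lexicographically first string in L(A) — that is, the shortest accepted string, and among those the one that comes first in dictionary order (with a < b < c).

aac

A breadth-first search from q0 reaches an accepting state first via the path q0 → q4 → q2 → q1 on input aac.
No string of length < 3 is accepted (BFS exhausts all shorter strings without reaching an accepting state), and aac is the lexicographically least accepting string of length 3.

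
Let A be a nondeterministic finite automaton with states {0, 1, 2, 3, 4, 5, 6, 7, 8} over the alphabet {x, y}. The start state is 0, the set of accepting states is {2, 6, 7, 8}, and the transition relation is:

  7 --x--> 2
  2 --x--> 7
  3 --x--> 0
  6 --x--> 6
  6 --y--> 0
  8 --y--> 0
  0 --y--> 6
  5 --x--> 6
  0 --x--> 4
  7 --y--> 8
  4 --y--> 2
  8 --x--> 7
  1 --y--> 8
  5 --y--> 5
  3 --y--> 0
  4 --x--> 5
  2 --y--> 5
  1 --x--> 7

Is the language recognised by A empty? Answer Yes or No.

The string y is accepted: the run 0 → 6 ends in the accepting state 6.
Since at least one string is accepted, L(A) is not empty.

No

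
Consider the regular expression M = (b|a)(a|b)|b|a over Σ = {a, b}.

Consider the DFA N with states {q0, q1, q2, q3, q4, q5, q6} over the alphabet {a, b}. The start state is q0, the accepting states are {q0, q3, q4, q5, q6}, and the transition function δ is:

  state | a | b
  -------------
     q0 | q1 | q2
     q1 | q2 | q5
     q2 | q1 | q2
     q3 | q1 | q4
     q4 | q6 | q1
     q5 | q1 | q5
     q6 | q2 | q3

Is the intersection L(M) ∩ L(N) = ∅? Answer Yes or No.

The string ab is accepted by both M and N.
Hence L(M) ∩ L(N) ≠ ∅.

No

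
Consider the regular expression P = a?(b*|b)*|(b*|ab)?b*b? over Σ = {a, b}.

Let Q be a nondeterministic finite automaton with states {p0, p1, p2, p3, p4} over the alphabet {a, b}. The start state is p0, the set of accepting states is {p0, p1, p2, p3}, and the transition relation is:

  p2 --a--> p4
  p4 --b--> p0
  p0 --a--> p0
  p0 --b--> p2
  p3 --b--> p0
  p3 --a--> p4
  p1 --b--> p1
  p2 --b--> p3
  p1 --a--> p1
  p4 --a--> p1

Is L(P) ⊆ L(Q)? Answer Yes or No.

Yes

Converting the expression P to a DFA (subset construction, then merging equivalent states) gives the minimal DFA with states {r0, r1, r2}, start state r0, accepting states {r0, r1} and transitions r0: a→r1, b→r1; r1: a→r2, b→r1; r2: a→r2, b→r2.
Exploring the product automaton P × Q from the start pair (r0, p0), following both machines on each input symbol, reaches 9 state pairs: (r0, p0), (r1, p0), (r1, p2), (r2, p0), (r2, p4), (r1, p3), (r2, p2), (r2, p1), (r2, p3).
P accepts in {r0, r1} and Q accepts in {p0, p1, p2, p3}. The reachable pairs whose P-component is accepting are (r0, p0), (r1, p0), (r1, p2), (r1, p3); in each of them the Q-component is accepting too, so the product for L(P) \ L(Q) (P-component accepting, Q-component rejecting) has no reachable accepting pair and the difference is empty.
Hence every string in L(P) is also in L(Q).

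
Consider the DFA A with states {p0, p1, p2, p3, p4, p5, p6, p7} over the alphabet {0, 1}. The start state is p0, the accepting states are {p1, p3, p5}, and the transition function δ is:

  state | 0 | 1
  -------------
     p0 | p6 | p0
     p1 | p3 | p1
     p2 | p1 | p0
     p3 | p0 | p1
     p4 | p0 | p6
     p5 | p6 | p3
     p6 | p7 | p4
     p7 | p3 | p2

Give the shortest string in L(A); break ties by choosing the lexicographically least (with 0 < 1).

A breadth-first search from p0 reaches an accepting state first via the path p0 → p6 → p7 → p3 on input 000.
No string of length < 3 is accepted (BFS exhausts all shorter strings without reaching an accepting state), and 000 is the lexicographically least accepting string of length 3.

000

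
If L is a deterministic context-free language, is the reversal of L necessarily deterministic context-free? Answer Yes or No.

L = {c bⁿaⁿ : n≥0} ∪ {d b²ⁿaⁿ : n≥0} is a DCFL: the first symbol tells a deterministic PDA whether to pop one or two b's per a. Its reversal Lᴿ = {aⁿbⁿ c : n≥0} ∪ {aⁿb²ⁿ d : n≥0} is not. DCFLs are closed under right quotient by regular languages, and Lᴿ/{c, d} = {aⁿbⁿ : n≥0} ∪ {aⁿb²ⁿ : n≥0} — the standard context-free language accepted by no deterministic PDA (intuitively the machine would have to commit to a b-to-a ratio before the distinguishing marker arrives; formally, a DPDA for it would have a single run on aⁿb²ⁿ, accepting after the prefix aⁿbⁿ and accepting again after n more b's; an ordinary PDA that simulates it on a's and b's and, at any moment when it is accepting, may switch to reading only a fresh letter e while feeding each e to the simulation as a b, would accept aⁱbʲeᵏ (k≥1) exactly when both aⁱbʲ and aⁱbʲ⁺ᵏ are in the language, i.e. its language intersected with the regular set a*b*e⁺ would be exactly {aⁿbⁿeⁿ : n≥1} — impossible, since context-free languages are closed under intersection with regular sets and {aⁿbⁿeⁿ} is not context-free). So Lᴿ cannot be a DCFL.

No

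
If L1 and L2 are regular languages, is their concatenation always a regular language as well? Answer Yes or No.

Yes

If R₁ and R₂ are regular expressions for the two languages then R₁R₂ denotes L₁L₂; on automata, add ε-moves from every accepting state of an NFA for L₁ to the start state of an NFA for L₂ and keep only the second machine's accepting states.
So the regular languages are closed under concatenation.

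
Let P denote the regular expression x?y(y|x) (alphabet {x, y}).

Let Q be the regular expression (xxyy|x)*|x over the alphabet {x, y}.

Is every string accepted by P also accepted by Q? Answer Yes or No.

The string yx is in L(P) but not in L(Q).
So L(P) ⊄ L(Q).

No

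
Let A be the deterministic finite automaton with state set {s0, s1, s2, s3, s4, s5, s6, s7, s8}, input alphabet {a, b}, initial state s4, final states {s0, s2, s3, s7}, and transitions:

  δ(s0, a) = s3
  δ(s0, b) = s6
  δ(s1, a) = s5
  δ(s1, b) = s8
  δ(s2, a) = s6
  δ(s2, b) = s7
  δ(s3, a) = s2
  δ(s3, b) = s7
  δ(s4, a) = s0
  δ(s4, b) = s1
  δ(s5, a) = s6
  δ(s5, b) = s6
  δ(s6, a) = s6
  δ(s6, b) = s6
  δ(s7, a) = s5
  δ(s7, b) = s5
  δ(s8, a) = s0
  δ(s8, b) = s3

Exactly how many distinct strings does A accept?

The useful subgraph on states {s0, s1, s2, s3, s4, s7, s8} is acyclic, so L(A) is finite; the longest accepting path visits 7 useful states, giving maximum string length 6.
Counting accepting paths from s4 by length: 1 of length 1, 1 of length 2, 4 of length 3, 4 of length 4, 3 of length 5, 1 of length 6. Total 14.

14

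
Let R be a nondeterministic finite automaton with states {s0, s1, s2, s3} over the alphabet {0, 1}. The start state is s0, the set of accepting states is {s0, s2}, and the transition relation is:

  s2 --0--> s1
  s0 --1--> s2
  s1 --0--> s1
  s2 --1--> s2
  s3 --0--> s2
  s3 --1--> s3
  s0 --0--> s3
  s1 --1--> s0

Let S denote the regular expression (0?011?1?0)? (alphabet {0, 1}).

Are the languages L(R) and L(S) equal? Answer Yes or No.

The string 1 is accepted by R but rejected by S.
So L(R) ≠ L(S).

No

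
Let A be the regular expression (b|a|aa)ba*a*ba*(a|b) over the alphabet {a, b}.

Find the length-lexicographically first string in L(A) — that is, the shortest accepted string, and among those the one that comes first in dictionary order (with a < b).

abba

By inspection of the expression, no string of length less than 4 matches, and abba is the lexicographically first match of length 4.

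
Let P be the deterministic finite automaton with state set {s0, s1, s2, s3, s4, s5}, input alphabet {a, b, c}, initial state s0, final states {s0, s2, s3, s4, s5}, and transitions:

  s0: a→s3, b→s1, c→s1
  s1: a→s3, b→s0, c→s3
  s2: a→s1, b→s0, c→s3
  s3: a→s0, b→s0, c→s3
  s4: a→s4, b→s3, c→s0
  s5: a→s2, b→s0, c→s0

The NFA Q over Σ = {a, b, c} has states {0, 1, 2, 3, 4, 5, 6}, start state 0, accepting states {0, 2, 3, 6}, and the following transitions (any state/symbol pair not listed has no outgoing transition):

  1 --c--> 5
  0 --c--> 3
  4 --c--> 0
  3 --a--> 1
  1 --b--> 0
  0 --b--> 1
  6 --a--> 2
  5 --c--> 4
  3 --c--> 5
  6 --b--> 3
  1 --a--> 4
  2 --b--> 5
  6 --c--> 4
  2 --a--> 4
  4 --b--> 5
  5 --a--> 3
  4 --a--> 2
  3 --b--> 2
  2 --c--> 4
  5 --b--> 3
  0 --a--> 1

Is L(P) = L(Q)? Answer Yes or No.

No

The string a is accepted by P but rejected by Q.
So L(P) ≠ L(Q).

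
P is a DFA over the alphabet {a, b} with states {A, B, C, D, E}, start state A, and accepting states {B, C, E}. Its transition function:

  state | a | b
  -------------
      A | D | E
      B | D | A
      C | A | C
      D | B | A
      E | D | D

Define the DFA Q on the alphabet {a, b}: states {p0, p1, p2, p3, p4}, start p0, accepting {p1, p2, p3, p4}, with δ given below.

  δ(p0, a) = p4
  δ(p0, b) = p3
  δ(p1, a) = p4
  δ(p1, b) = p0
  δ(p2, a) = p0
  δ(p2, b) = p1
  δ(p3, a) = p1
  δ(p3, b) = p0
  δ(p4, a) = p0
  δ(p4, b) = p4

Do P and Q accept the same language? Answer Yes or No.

The string aa is accepted by P but rejected by Q.
So L(P) ≠ L(Q).

No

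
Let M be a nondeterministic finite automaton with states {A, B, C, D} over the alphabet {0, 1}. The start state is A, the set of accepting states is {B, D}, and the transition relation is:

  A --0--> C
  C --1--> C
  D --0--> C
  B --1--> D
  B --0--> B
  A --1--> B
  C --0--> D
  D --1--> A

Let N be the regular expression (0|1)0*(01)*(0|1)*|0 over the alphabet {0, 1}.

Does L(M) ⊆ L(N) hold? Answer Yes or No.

Yes

Converting the expression N to a DFA (subset construction, then merging equivalent states) gives the minimal DFA with states {n0, n1}, start state n0, accepting states {n1} and transitions n0: 0→n1, 1→n1; n1: 0→n1, 1→n1.
Exploring the product automaton M × N from the start pair (A, n0), following both machines on each input symbol, reaches 5 state pairs: (A, n0), (C, n1), (B, n1), (D, n1), (A, n1).
M accepts in {B, D} and N accepts in {n1}. The reachable pairs whose M-component is accepting are (B, n1), (D, n1); in each of them the N-component is accepting too, so the product for L(M) \ L(N) (M-component accepting, N-component rejecting) has no reachable accepting pair and the difference is empty.
Hence every string in L(M) is also in L(N).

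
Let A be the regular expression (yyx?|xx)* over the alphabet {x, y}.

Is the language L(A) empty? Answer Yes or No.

The empty string ε matches the expression, so it belongs to L(A).
Since L(A) contains at least one string, it is not empty.

No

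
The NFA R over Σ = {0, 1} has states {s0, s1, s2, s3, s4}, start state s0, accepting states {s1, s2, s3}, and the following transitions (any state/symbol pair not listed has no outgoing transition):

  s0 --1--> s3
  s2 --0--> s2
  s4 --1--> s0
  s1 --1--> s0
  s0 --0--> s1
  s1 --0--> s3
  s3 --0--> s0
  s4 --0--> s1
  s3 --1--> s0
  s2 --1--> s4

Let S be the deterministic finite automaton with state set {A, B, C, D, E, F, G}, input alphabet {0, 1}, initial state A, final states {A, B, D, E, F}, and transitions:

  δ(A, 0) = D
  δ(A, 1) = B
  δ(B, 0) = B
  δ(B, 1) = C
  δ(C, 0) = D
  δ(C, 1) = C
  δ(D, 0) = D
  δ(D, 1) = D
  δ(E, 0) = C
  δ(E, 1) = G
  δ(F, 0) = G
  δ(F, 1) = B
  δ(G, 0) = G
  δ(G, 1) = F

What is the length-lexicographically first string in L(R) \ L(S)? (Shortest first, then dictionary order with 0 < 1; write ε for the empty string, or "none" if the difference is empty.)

The string 101 is accepted by R but not by S.
No shorter string lies in the difference, and 101 is the lexicographically first length-3 string in L(R) \ L(S).

101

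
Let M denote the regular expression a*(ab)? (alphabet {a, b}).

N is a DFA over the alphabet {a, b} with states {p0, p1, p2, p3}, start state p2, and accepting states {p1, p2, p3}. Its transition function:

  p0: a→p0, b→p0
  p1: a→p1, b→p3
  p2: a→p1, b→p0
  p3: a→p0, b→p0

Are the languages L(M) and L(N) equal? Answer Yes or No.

Converting the expression M to a DFA (subset construction, then merging equivalent states) gives the minimal DFA with states {m0, m1, m2, m3}, start state m0, accepting states {m0, m1, m3} and transitions m0: a→m1, b→m2; m1: a→m1, b→m3; m2: a→m2, b→m2; m3: a→m2, b→m2.
Exploring the product automaton M × N from the start pair (m0, p2), following both machines on each input symbol, reaches 4 state pairs: (m0, p2), (m1, p1), (m2, p0), (m3, p3).
M accepts in {m0, m1, m3} and N accepts in {p1, p2, p3}. In every reachable pair the two components are either both accepting — (m0, p2), (m1, p1), (m3, p3) — or both non-accepting, so no string is accepted by exactly one of the machines: L(M) \ L(N) and L(N) \ L(M) are both empty.
Hence every string is accepted by M iff it is accepted by N, and the two languages coincide.

Yes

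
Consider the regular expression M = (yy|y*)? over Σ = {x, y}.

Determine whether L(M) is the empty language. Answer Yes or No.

The empty string ε matches the expression, so it belongs to L(M).
Since L(M) contains at least one string, it is not empty.

No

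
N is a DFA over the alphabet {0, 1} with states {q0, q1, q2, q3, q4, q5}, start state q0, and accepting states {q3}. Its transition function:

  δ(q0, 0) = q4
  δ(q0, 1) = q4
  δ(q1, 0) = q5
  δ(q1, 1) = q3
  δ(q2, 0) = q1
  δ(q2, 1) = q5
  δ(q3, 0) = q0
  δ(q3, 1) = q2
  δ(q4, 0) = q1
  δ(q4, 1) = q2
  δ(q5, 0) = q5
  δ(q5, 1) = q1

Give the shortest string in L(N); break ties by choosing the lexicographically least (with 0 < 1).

001

A breadth-first search from q0 reaches an accepting state first via the path q0 → q4 → q1 → q3 on input 001.
No string of length < 3 is accepted (BFS exhausts all shorter strings without reaching an accepting state), and 001 is the lexicographically least accepting string of length 3.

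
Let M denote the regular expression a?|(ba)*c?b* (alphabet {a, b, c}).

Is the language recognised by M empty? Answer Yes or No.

No

The empty string ε matches the expression, so it belongs to L(M).
Since L(M) contains at least one string, it is not empty.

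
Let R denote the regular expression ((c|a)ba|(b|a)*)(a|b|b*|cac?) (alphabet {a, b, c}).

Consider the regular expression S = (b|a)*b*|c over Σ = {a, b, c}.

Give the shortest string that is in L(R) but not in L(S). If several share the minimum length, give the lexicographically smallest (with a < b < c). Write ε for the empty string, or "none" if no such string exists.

The string ca is accepted by R but not by S.
No shorter string lies in the difference, and ca is the lexicographically first length-2 string in L(R) \ L(S).

ca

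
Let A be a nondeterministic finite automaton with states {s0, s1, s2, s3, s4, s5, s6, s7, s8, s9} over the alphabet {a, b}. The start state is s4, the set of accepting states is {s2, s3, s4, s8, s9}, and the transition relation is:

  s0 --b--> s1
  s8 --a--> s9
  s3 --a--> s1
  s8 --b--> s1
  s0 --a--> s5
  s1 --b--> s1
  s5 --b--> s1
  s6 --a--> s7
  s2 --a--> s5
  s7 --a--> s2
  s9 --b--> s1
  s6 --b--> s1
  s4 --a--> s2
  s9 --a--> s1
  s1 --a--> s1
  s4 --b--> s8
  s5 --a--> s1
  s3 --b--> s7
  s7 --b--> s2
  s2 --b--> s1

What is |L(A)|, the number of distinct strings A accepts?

4

The useful subgraph on states {s2, s4, s8, s9} is acyclic, so L(A) is finite; the longest accepting path visits 3 useful states, giving maximum string length 2.
Counting accepting paths from s4 by length: 1 of length 0, 2 of length 1, 1 of length 2. Total 4.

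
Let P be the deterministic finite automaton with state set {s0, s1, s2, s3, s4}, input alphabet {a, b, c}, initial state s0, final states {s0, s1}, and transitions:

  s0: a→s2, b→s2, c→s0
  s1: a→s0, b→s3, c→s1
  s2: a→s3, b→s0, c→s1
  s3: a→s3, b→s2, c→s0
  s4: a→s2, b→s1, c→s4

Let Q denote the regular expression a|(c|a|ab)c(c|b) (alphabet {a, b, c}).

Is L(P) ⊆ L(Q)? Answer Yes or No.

No

The empty string ε is in L(P) but not in L(Q).
So L(P) ⊄ L(Q).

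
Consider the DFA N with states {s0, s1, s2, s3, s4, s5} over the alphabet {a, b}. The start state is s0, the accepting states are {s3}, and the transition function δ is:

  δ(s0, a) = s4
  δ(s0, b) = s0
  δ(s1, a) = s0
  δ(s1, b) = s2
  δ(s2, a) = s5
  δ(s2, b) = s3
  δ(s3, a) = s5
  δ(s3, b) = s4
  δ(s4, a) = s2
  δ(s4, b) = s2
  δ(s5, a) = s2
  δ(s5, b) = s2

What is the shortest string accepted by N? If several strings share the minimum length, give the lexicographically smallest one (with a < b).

A breadth-first search from s0 reaches an accepting state first via the path s0 → s4 → s2 → s3 on input aab.
No string of length < 3 is accepted (BFS exhausts all shorter strings without reaching an accepting state), and aab is the lexicographically least accepting string of length 3.

aab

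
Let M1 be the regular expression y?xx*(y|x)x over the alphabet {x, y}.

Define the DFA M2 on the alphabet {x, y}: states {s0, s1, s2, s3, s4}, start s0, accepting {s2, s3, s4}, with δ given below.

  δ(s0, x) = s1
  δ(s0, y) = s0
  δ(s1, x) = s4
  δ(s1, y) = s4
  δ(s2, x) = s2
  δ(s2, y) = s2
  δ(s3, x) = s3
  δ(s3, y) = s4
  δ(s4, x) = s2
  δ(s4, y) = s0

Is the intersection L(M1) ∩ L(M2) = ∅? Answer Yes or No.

No

The string xxx is accepted by both M1 and M2.
Hence L(M1) ∩ L(M2) ≠ ∅.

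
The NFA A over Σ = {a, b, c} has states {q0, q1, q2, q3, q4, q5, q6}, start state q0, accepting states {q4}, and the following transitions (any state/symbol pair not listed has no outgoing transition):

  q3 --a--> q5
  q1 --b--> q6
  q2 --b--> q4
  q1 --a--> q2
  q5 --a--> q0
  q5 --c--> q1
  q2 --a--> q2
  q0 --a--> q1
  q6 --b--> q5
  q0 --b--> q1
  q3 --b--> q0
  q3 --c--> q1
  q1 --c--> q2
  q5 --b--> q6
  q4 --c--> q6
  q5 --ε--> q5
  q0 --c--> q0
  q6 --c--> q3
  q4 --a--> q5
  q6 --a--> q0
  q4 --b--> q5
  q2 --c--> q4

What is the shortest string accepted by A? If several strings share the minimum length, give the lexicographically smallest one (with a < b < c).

aab

A breadth-first search from q0 reaches an accepting state first via the path q0 → q1 → q2 → q4 on input aab.
No string of length < 3 is accepted (BFS exhausts all shorter strings without reaching an accepting state), and aab is the lexicographically least accepting string of length 3.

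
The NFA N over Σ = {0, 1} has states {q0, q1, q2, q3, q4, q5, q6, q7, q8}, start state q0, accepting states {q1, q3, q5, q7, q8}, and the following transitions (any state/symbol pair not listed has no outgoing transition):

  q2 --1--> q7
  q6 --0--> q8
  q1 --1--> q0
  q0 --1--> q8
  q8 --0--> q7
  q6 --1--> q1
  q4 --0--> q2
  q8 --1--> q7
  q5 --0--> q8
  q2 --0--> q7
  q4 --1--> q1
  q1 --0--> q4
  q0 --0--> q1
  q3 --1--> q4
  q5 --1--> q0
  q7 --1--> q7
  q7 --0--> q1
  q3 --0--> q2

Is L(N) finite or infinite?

infinite

State q0 is reachable from the start and can reach an accepting state, and it lies on the cycle q0 → q8 → q7 → q1 → q0.
Traversing that cycle any number of times yields accepted strings of unbounded length, so the language is infinite.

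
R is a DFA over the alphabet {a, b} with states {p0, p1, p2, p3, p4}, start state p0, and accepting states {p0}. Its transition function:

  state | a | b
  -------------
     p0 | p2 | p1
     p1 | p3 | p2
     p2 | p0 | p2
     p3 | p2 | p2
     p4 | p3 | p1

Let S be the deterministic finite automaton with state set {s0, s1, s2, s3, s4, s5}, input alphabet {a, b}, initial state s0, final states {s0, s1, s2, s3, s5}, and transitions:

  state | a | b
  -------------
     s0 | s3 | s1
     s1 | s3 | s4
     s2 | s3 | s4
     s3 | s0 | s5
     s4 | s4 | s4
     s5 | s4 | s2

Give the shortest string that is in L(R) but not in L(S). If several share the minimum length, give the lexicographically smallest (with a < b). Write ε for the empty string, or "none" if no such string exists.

The string aba is accepted by R but not by S.
No shorter string lies in the difference, and aba is the lexicographically first length-3 string in L(R) \ L(S).

aba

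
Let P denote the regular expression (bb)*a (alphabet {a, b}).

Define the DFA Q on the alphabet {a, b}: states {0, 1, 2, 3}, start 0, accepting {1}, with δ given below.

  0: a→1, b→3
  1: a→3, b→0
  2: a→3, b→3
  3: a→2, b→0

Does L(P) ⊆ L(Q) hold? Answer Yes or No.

Yes

Converting the expression P to a DFA (subset construction, then merging equivalent states) gives the minimal DFA with states {p0, p1, p2, p3}, start state p0, accepting states {p1} and transitions p0: a→p1, b→p2; p1: a→p3, b→p3; p2: a→p3, b→p0; p3: a→p3, b→p3.
Exploring the product automaton P × Q from the start pair (p0, 0), following both machines on each input symbol, reaches 7 state pairs: (p0, 0), (p1, 1), (p2, 3), (p3, 3), (p3, 0), (p3, 2), (p3, 1).
P accepts in {p1} and Q accepts in {1}. The reachable pairs whose P-component is accepting are (p1, 1); in each of them the Q-component is accepting too, so the product for L(P) \ L(Q) (P-component accepting, Q-component rejecting) has no reachable accepting pair and the difference is empty.
Hence every string in L(P) is also in L(Q).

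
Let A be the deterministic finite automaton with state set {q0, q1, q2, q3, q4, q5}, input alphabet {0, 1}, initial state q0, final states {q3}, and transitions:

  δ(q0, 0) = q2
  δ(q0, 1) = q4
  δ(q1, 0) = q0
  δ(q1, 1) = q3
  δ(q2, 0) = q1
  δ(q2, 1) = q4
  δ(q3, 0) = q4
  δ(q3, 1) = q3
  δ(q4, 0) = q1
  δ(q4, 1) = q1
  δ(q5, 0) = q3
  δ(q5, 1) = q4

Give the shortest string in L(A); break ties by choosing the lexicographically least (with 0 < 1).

A breadth-first search from q0 reaches an accepting state first via the path q0 → q2 → q1 → q3 on input 001.
No string of length < 3 is accepted (BFS exhausts all shorter strings without reaching an accepting state), and 001 is the lexicographically least accepting string of length 3.

001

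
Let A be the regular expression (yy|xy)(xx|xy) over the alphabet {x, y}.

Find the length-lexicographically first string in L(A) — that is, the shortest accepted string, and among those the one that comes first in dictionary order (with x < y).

xyxx

By inspection of the expression, no string of length less than 4 matches, and xyxx is the lexicographically first match of length 4.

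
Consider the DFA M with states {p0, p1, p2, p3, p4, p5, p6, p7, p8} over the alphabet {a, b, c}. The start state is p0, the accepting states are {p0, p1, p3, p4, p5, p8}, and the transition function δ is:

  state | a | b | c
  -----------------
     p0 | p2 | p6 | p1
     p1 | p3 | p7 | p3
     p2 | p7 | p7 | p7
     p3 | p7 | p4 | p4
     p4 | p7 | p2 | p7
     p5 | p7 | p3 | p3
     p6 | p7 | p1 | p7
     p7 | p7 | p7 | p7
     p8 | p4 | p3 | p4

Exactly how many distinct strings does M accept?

15

The useful subgraph on states {p0, p1, p3, p4, p6} is acyclic, so L(M) is finite; the longest accepting path visits 5 useful states, giving maximum string length 4.
Counting accepting paths from p0 by length: 1 of length 0, 1 of length 1, 3 of length 2, 6 of length 3, 4 of length 4. Total 15.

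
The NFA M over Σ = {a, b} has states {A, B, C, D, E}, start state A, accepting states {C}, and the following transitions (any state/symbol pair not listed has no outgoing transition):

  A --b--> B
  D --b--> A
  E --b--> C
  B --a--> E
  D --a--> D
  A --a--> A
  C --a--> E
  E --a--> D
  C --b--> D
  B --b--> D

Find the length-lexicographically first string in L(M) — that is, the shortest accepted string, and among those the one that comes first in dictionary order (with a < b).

bab

A breadth-first search from A reaches an accepting state first via the path A → B → E → C on input bab.
No string of length < 3 is accepted (BFS exhausts all shorter strings without reaching an accepting state), and bab is the lexicographically least accepting string of length 3.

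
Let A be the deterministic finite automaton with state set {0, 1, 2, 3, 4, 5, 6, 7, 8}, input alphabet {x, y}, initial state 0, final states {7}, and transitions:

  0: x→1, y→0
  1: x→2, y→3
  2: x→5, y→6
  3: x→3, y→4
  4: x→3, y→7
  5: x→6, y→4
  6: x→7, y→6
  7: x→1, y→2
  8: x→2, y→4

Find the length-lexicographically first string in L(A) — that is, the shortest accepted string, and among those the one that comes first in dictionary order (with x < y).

A breadth-first search from 0 reaches an accepting state first via the path 0 → 1 → 2 → 6 → 7 on input xxyx.
No string of length < 4 is accepted (BFS exhausts all shorter strings without reaching an accepting state), and xxyx is the lexicographically least accepting string of length 4.

xxyx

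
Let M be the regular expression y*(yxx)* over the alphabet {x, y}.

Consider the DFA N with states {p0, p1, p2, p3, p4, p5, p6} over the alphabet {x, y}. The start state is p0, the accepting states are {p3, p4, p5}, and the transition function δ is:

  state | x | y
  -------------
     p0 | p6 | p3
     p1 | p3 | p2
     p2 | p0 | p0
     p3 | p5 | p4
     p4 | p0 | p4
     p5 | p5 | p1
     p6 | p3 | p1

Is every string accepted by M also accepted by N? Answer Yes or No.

No

The empty string ε is in L(M) but not in L(N).
So L(M) ⊄ L(N).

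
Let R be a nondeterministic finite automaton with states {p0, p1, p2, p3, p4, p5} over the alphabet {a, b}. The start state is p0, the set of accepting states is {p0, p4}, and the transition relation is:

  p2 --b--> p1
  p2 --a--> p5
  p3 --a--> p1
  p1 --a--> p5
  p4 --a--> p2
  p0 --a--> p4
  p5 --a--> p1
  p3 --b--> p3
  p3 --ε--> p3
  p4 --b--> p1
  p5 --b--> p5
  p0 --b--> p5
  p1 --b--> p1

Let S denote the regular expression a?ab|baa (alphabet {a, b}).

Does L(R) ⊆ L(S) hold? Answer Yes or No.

No

The empty string ε is in L(R) but not in L(S).
So L(R) ⊄ L(S).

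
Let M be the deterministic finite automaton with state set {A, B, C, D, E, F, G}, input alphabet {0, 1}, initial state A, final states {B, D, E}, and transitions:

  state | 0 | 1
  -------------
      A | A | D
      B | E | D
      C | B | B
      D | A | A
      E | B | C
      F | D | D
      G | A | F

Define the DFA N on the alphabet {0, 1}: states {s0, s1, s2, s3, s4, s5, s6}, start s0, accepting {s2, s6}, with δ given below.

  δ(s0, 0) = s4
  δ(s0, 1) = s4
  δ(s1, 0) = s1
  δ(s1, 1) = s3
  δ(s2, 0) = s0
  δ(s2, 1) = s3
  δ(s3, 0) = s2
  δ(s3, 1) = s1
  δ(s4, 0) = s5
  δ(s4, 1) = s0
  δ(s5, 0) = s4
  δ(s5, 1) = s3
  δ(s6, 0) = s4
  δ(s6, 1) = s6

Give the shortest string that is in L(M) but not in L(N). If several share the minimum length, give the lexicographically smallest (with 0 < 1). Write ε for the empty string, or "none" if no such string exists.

1

The string 1 is accepted by M but not by N.
No shorter string lies in the difference, and 1 is the lexicographically first length-1 string in L(M) \ L(N).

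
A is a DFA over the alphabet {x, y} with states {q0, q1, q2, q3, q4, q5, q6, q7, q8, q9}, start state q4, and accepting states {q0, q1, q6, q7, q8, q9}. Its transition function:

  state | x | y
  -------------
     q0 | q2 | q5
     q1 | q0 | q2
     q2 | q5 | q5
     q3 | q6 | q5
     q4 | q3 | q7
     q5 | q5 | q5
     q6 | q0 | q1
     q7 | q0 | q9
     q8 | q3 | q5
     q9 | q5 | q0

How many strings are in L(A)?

The useful subgraph on states {q0, q1, q3, q4, q6, q7, q9} is acyclic, so L(A) is finite; the longest accepting path visits 5 useful states, giving maximum string length 4.
Counting accepting paths from q4 by length: 1 of length 1, 3 of length 2, 3 of length 3, 1 of length 4. Total 8.

8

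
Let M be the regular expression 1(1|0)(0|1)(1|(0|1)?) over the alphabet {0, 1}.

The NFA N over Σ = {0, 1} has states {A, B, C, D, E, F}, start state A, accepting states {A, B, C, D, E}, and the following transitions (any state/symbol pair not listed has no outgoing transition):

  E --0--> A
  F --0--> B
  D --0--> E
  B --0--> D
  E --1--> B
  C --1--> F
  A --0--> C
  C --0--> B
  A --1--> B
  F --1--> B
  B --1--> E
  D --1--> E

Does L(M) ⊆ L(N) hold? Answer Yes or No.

Yes

Converting the expression M to a DFA (subset construction, then merging equivalent states) gives the minimal DFA with states {m0, m1, m2, m3, m4, m5}, start state m0, accepting states {m4, m5} and transitions m0: 0→m1, 1→m2; m1: 0→m1, 1→m1; m2: 0→m3, 1→m3; m3: 0→m4, 1→m4; m4: 0→m5, 1→m5; m5: 0→m1, 1→m1.
Exploring the product automaton M × N from the start pair (m0, A), following both machines on each input symbol, reaches 18 state pairs: (m0, A), (m1, C), (m2, B), (m1, B), (m1, F), (m3, D), (m3, E), (m1, D), (m1, E), (m4, E), (m4, A), (m4, B), (m1, A), (m5, A), (m5, B), (m5, C), (m5, D), (m5, E).
M accepts in {m4, m5} and N accepts in {A, B, C, D, E}. The reachable pairs whose M-component is accepting are (m4, E), (m4, A), (m4, B), (m5, A), (m5, B), (m5, C), (m5, D), (m5, E); in each of them the N-component is accepting too, so the product for L(M) \ L(N) (M-component accepting, N-component rejecting) has no reachable accepting pair and the difference is empty.
Hence every string in L(M) is also in L(N).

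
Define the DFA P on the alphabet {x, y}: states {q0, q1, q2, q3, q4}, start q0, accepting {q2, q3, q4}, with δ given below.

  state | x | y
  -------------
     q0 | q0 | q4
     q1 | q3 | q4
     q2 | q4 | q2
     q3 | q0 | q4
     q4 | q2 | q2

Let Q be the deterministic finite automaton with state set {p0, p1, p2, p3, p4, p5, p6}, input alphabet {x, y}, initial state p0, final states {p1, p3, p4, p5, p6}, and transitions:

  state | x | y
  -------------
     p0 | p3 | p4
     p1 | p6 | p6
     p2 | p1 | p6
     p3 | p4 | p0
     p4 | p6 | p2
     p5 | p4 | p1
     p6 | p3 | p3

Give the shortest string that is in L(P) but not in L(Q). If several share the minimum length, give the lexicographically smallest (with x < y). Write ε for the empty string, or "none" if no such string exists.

The string xy is accepted by P but not by Q.
No shorter string lies in the difference, and xy is the lexicographically first length-2 string in L(P) \ L(Q).

xy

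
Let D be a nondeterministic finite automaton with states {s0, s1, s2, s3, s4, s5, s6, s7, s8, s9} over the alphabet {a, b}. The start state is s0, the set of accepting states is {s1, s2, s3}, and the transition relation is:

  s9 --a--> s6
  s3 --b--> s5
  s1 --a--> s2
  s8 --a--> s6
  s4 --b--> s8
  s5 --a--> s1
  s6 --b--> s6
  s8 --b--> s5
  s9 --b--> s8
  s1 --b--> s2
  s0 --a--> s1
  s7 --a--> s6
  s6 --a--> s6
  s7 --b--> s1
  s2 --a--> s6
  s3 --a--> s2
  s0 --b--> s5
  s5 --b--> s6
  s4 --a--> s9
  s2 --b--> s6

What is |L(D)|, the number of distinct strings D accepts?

The useful subgraph on states {s0, s1, s2, s5} is acyclic, so L(D) is finite; the longest accepting path visits 4 useful states, giving maximum string length 3.
Counting accepting paths from s0 by length: 1 of length 1, 3 of length 2, 2 of length 3. Total 6.

6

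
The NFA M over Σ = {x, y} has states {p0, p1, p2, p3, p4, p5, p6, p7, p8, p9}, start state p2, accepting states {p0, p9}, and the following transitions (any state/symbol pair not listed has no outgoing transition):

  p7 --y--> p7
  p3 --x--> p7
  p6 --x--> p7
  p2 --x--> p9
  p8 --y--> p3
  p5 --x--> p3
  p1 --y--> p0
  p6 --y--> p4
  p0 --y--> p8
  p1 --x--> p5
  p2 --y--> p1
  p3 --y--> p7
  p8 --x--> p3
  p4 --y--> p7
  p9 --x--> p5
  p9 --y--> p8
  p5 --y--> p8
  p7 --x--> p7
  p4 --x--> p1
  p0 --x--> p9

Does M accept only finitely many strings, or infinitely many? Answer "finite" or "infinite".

finite

The useful states (reachable from p2 and able to reach an accepting state) are {p0, p1, p2, p9}.
Restricted to these states the transition graph has no cycle, so every accepting path has bounded length and L is finite.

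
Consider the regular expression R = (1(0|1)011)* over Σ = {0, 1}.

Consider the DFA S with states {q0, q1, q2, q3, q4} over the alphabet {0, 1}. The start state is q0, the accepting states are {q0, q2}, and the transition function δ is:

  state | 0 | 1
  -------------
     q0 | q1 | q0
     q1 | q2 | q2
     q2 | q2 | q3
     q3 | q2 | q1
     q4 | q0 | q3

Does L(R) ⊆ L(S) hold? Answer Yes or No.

The string 10011 is in L(R) but not in L(S).
So L(R) ⊄ L(S).

No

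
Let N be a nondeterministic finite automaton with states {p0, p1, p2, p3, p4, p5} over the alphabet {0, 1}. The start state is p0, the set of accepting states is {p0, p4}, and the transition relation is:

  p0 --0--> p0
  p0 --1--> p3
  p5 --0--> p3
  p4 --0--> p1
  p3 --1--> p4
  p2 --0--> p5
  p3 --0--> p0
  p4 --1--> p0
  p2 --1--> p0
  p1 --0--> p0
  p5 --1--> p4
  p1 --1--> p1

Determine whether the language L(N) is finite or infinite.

infinite

State p0 is reachable from the start and can reach an accepting state, and it lies on the cycle p0 → p0.
Traversing that cycle any number of times yields accepted strings of unbounded length, so the language is infinite.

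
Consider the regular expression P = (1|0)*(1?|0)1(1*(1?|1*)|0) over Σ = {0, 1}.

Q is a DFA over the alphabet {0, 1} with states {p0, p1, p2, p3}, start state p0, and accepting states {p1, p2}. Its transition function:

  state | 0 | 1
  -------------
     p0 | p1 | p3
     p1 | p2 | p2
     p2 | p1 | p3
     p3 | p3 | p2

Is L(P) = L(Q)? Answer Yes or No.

The string 1 is accepted by P but rejected by Q.
So L(P) ≠ L(Q).

No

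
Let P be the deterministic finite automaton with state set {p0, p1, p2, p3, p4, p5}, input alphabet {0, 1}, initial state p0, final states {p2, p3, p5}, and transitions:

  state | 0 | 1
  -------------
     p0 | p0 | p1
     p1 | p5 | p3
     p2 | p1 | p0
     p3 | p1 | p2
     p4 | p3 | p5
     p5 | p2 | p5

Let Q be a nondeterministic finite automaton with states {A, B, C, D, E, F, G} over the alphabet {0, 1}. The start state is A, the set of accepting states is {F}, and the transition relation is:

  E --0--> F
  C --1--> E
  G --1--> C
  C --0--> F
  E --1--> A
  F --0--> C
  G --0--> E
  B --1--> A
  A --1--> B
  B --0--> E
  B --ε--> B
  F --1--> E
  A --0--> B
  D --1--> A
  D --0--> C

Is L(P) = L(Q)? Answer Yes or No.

The string 10 is accepted by P but rejected by Q.
So L(P) ≠ L(Q).

No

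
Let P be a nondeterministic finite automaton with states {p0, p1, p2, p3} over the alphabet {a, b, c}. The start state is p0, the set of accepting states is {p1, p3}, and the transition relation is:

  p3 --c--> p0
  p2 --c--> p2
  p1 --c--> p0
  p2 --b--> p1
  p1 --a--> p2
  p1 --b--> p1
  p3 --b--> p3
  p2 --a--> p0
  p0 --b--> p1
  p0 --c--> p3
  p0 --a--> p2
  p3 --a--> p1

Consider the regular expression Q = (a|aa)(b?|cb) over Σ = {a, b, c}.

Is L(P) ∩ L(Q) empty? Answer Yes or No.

The string ab is accepted by both P and Q.
Hence L(P) ∩ L(Q) ≠ ∅.

No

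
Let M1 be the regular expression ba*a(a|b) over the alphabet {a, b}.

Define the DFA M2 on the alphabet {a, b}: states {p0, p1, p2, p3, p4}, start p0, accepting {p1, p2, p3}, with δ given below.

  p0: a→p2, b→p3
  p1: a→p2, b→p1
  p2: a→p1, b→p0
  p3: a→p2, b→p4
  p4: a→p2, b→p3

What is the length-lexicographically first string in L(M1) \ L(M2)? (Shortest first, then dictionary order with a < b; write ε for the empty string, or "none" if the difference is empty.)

The string bab is accepted by M1 but not by M2.
No shorter string lies in the difference, and bab is the lexicographically first length-3 string in L(M1) \ L(M2).

bab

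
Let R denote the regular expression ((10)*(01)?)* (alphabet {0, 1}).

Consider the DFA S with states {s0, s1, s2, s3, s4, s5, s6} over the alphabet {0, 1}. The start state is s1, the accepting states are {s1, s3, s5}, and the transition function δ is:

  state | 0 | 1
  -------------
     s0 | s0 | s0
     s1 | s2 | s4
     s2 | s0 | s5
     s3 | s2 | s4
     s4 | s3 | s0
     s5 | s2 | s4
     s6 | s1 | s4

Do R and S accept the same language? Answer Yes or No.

Converting the expression R to a DFA (subset construction, then merging equivalent states) gives the minimal DFA with states {r0, r1, r2, r3}, start state r0, accepting states {r0} and transitions r0: 0→r1, 1→r2; r1: 0→r3, 1→r0; r2: 0→r0, 1→r3; r3: 0→r3, 1→r3.
Exploring the product automaton R × S from the start pair (r0, s1), following both machines on each input symbol, reaches 6 state pairs: (r0, s1), (r1, s2), (r2, s4), (r3, s0), (r0, s5), (r0, s3).
R accepts in {r0} and S accepts in {s1, s3, s5}. In every reachable pair the two components are either both accepting — (r0, s1), (r0, s5), (r0, s3) — or both non-accepting, so no string is accepted by exactly one of the machines: L(R) \ L(S) and L(S) \ L(R) are both empty.
Hence every string is accepted by R iff it is accepted by S, and the two languages coincide.

Yes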